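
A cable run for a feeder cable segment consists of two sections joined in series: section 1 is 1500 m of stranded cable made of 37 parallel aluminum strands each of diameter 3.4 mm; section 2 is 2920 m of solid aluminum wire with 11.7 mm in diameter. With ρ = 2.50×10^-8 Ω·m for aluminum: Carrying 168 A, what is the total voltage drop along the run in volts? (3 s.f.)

Section 1: A_strand = π(1.7000e-03)² = 9.079e-06 m²; R₁ = ρL/(N·A_s) = (2.50×10^-8)(1500)/(37×9.079e-06) = 0.1116 Ω
Section 2: A = π(d/2)² = π(5.8500e-03 m)² = 1.075e-04 m²
R₂ = (2.50×10^-8)(2920)/(1.075e-04) = 0.679 Ω
R = R₁ + R₂ = 0.7906 Ω
V = IR = 168 × 0.7906 = 133 V

133 V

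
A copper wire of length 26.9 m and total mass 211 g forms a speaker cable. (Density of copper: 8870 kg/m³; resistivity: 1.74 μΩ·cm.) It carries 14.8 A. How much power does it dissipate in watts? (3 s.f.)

116 W

ρ = 1.74 μΩ·cm = 1.74×10^-8 Ω·m
A = m/(density·L) = 0.211/(8870×26.9) = 8.8431e-07 m²
R = ρL/A = (1.74×10^-8)(26.9)/(8.8431e-07) = 0.5293 Ω
P = I²R = (14.8)² × 0.5293 = 116 W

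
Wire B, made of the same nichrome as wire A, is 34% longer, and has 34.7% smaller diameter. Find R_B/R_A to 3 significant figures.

3.14

R ∝ L/d², so R_B/R_A = (1 + 34/100) × (1 − 34.7/100)⁻²
= 1.34 × 2.345 = 3.14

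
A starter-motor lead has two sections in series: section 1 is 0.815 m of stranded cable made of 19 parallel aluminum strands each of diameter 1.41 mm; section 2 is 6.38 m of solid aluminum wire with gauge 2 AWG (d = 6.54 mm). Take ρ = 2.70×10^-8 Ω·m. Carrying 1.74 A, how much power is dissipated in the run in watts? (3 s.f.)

Section 1: A_strand = π(7.0500e-04)² = 1.561e-06 m²; R₁ = ρL/(N·A_s) = (2.70×10^-8)(0.815)/(19×1.561e-06) = 7.417×10^-4 Ω
Section 2: A = π(6.54/2 mm)² = π(3.2700e-03 m)² = 3.359e-05 m²
R₂ = (2.70×10^-8)(6.38)/(3.359e-05) = 0.005128 Ω
R = R₁ + R₂ = 0.00587 Ω
P = I²R = (1.74)² × 0.00587 = 0.0178 W

0.0178 W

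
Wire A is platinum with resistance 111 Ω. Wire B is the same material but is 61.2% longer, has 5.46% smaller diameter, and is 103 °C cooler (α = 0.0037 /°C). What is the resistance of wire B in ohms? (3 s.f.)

R ∝ ρL/d² with ρ ∝ (1+αΔT), so R_B/R_A = (1 + 61.2/100) × (1 − 5.46/100)⁻² × (1 − 0.0037×103)
= 1.612 × 1.119 × 0.6189 = 1.116
R_B = 1.116 × 111 = 124 Ω

124 Ω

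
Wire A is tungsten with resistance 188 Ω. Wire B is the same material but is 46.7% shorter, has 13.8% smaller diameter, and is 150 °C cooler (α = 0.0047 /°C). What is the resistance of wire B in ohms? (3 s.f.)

39.8 Ω

R ∝ ρL/d² with ρ ∝ (1+αΔT), so R_B/R_A = (1 − 46.7/100) × (1 − 13.8/100)⁻² × (1 − 0.0047×150)
= 0.533 × 1.346 × 0.295 = 0.2116
R_B = 0.2116 × 188 = 39.8 Ω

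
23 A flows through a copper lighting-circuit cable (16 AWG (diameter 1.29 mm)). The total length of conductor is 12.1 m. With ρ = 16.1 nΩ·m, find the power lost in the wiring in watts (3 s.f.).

78.8 W

ρ = 16.1 nΩ·m = 1.61×10^-8 Ω·m
A = π(1.29/2 mm)² = π(6.4500e-04 m)² = 1.307e-06 m²
R = ρL/A = (1.61×10^-8)(12.1)/(1.307e-06) = 0.1491 Ω
P = I²R = (23)² × 0.1491 = 78.8 W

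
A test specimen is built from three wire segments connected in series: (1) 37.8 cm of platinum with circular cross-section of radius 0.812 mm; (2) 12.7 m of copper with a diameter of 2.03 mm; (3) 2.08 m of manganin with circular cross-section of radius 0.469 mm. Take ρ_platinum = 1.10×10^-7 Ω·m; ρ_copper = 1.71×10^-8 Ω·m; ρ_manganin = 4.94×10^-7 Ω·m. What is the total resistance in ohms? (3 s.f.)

Seg 1: A = πr² = π(8.1200e-04 m)² = 2.071e-06 m²
R_1 = (1.10×10^-7)(0.378)/(2.071e-06) = 0.02007 Ω
Seg 2: A = π(d/2)² = π(1.0150e-03 m)² = 3.237e-06 m²
R_2 = (1.71×10^-8)(12.7)/(3.237e-06) = 0.0671 Ω
Seg 3: A = πr² = π(4.6900e-04 m)² = 6.910e-07 m²
R_3 = (4.94×10^-7)(2.08)/(6.910e-07) = 1.487 Ω
R_total = R_1 + R_2 + R_3 = 1.57 Ω

1.57 Ω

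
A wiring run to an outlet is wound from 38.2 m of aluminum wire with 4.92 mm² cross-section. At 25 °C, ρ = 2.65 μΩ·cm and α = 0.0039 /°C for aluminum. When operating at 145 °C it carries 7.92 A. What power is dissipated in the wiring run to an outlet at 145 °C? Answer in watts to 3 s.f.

ρ = 2.65 μΩ·cm = 2.65×10^-8 Ω·m
A = 4.92 mm² = 4.920e-06 m²
R₍25₎ = ρL/A = (2.65×10^-8)(38.2)/(4.920e-06) = 0.2058 Ω
R₍145₎ = R₍25₎(1 + αΔT) = 0.2058 × (1 + 0.0039×120) = 0.302 Ω
P = I²R = (7.92)² × 0.302 = 18.9 W

18.9 W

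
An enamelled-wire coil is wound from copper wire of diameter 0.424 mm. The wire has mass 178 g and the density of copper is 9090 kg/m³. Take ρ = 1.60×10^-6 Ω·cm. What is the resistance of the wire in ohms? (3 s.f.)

ρ = 1.60×10^-6 Ω·cm = 1.60×10^-8 Ω·m
A = π(d/2)² = π(2.1200e-04 m)² = 1.4120e-07 m²
L = m/(density·A) = 0.178/(9090×1.4120e-07) = 138.7 m
R = ρL/A = (1.60×10^-8)(138.7)/(1.4120e-07) = 15.7 Ω

15.7 Ω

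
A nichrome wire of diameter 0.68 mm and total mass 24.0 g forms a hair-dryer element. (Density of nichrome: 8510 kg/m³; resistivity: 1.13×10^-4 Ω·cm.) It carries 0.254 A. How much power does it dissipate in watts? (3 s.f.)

1.56 W

ρ = 1.13×10^-4 Ω·cm = 1.13×10^-6 Ω·m
A = π(d/2)² = π(3.4000e-04 m)² = 3.6317e-07 m²
L = m/(density·A) = 0.024/(8510×3.6317e-07) = 7.766 m
R = ρL/A = (1.13×10^-6)(7.766)/(3.6317e-07) = 24.16 Ω
P = I²R = (0.254)² × 24.16 = 1.56 W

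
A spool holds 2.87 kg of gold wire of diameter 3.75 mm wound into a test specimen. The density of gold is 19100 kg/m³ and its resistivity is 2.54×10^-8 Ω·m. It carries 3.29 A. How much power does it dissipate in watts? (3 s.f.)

0.339 W

A = π(d/2)² = π(1.8750e-03 m)² = 1.1045e-05 m²
L = m/(density·A) = 2.87/(19100×1.1045e-05) = 13.6 m
R = ρL/A = (2.54×10^-8)(13.6)/(1.1045e-05) = 0.03129 Ω
P = I²R = (3.29)² × 0.03129 = 0.339 W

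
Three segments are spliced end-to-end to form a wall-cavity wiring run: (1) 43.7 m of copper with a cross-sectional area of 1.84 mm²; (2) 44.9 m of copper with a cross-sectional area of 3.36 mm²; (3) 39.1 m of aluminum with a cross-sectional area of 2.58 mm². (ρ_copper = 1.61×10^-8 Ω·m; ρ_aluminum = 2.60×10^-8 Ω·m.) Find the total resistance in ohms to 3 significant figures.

Seg 1: A = 1.84 mm² = 1.840e-06 m²
R_1 = (1.61×10^-8)(43.7)/(1.840e-06) = 0.3824 Ω
Seg 2: A = 3.36 mm² = 3.360e-06 m²
R_2 = (1.61×10^-8)(44.9)/(3.360e-06) = 0.2151 Ω
Seg 3: A = 2.58 mm² = 2.580e-06 m²
R_3 = (2.60×10^-8)(39.1)/(2.580e-06) = 0.394 Ω
R_total = R_1 + R_2 + R_3 = 0.992 Ω

0.992 Ω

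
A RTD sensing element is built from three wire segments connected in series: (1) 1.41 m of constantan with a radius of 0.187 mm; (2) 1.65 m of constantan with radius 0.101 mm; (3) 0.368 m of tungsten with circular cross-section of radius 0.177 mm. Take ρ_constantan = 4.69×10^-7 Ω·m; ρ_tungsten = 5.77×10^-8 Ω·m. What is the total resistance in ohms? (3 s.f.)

Seg 1: A = πr² = π(1.8700e-04 m)² = 1.099e-07 m²
R_1 = (4.69×10^-7)(1.41)/(1.099e-07) = 6.019 Ω
Seg 2: A = πr² = π(1.0100e-04 m)² = 3.205e-08 m²
R_2 = (4.69×10^-7)(1.65)/(3.205e-08) = 24.15 Ω
Seg 3: A = πr² = π(1.7700e-04 m)² = 9.842e-08 m²
R_3 = (5.77×10^-8)(0.368)/(9.842e-08) = 0.2157 Ω
R_total = R_1 + R_2 + R_3 = 30.4 Ω

30.4 Ω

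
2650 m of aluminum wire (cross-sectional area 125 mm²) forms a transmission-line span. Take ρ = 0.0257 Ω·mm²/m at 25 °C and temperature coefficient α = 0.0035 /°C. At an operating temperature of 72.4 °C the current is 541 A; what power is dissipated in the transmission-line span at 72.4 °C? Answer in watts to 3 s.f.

1.86×10^5 W

ρ = 0.0257 Ω·mm²/m = 2.57×10^-8 Ω·m
A = 125 mm² = 1.250e-04 m²
R₍25₎ = ρL/A = (2.57×10^-8)(2650)/(1.250e-04) = 0.5448 Ω
R₍72.4₎ = R₍25₎(1 + αΔT) = 0.5448 × (1 + 0.0035×47.4) = 0.6352 Ω
P = I²R = (541)² × 0.6352 = 1.86×10^5 W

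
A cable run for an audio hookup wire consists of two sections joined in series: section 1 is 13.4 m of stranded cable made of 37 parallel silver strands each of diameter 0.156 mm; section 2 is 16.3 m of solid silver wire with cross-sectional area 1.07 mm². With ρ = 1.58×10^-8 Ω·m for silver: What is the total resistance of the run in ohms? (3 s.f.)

0.540 Ω

Section 1: A_strand = π(7.8000e-05)² = 1.911e-08 m²; R₁ = ρL/(N·A_s) = (1.58×10^-8)(13.4)/(37×1.911e-08) = 0.2994 Ω
Section 2: A = 1.07 mm² = 1.070e-06 m²
R₂ = (1.58×10^-8)(16.3)/(1.070e-06) = 0.2407 Ω
R = R₁ + R₂ = 0.540 Ω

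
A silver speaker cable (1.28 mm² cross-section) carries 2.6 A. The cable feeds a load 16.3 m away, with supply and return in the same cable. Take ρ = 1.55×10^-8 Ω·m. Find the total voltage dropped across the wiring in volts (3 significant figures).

1.03 V

A = 1.28 mm² = 1.280e-06 m²
Total conductor length (both ways) L = 2 × 16.3 = 32.6 m
R = ρL/A = (1.55×10^-8)(32.6)/(1.280e-06) = 0.3948 Ω
V = IR = 2.6 × 0.3948 = 1.03 V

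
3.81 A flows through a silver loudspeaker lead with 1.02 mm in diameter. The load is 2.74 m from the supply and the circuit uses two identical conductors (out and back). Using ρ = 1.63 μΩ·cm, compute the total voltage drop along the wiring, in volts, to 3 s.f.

ρ = 1.63 μΩ·cm = 1.63×10^-8 Ω·m
A = π(d/2)² = π(5.1000e-04 m)² = 8.171e-07 m²
Total conductor length (both ways) L = 2 × 2.74 = 5.48 m
R = ρL/A = (1.63×10^-8)(5.48)/(8.171e-07) = 0.1093 Ω
V = IR = 3.81 × 0.1093 = 0.416 V

0.416 V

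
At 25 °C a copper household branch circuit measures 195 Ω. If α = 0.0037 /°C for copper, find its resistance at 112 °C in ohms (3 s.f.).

ΔT = 112 − 25 = 87 °C
R = R₀(1 + αΔT) = 195 × (1 + 0.0037×87) = 195 × 1.322 = 258 Ω

258 Ω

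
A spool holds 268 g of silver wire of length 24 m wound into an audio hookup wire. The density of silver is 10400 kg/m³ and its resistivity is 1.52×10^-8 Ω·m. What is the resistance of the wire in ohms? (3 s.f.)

0.340 Ω

A = m/(density·L) = 0.268/(10400×24) = 1.0737e-06 m²
R = ρL/A = (1.52×10^-8)(24)/(1.0737e-06) = 0.340 Ω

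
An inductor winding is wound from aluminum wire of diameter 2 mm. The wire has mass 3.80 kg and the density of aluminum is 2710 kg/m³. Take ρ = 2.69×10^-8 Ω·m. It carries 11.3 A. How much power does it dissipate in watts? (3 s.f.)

A = π(d/2)² = π(1.0000e-03 m)² = 3.1416e-06 m²
L = m/(density·A) = 3.8/(2710×3.1416e-06) = 446.3 m
R = ρL/A = (2.69×10^-8)(446.3)/(3.1416e-06) = 3.822 Ω
P = I²R = (11.3)² × 3.822 = 488 W

488 W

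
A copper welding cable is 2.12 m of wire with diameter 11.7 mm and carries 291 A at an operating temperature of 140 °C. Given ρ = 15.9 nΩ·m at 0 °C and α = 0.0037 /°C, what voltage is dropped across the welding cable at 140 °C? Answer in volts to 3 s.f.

ρ = 15.9 nΩ·m = 1.59×10^-8 Ω·m
A = π(d/2)² = π(5.8500e-03 m)² = 1.075e-04 m²
R₍0₎ = ρL/A = (1.59×10^-8)(2.12)/(1.075e-04) = 3.135×10^-4 Ω
R₍140₎ = R₍0₎(1 + αΔT) = 3.135×10^-4 × (1 + 0.0037×140) = 4.759×10^-4 Ω
V = IR = 291 × 4.759×10^-4 = 0.138 V

0.138 V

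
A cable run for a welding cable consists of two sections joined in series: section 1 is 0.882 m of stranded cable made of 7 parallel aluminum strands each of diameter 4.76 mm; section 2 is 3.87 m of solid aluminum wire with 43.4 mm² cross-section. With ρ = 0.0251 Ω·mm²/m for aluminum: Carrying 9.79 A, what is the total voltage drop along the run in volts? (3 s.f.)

ρ = 0.0251 Ω·mm²/m = 2.51×10^-8 Ω·m
Section 1: A_strand = π(2.3800e-03)² = 1.780e-05 m²; R₁ = ρL/(N·A_s) = (2.51×10^-8)(0.882)/(7×1.780e-05) = 1.777×10^-4 Ω
Section 2: A = 43.4 mm² = 4.340e-05 m²
R₂ = (2.51×10^-8)(3.87)/(4.340e-05) = 0.002238 Ω
R = R₁ + R₂ = 0.002416 Ω
V = IR = 9.79 × 0.002416 = 0.0237 V

0.0237 V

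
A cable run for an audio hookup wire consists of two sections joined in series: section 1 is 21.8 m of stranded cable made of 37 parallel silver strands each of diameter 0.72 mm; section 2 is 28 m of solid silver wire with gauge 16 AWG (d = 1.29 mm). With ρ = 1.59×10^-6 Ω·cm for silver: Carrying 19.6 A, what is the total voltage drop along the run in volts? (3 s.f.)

ρ = 1.59×10^-6 Ω·cm = 1.59×10^-8 Ω·m
Section 1: A_strand = π(3.6000e-04)² = 4.072e-07 m²; R₁ = ρL/(N·A_s) = (1.59×10^-8)(21.8)/(37×4.072e-07) = 0.02301 Ω
Section 2: A = π(1.29/2 mm)² = π(6.4500e-04 m)² = 1.307e-06 m²
R₂ = (1.59×10^-8)(28)/(1.307e-06) = 0.3406 Ω
R = R₁ + R₂ = 0.3636 Ω
V = IR = 19.6 × 0.3636 = 7.13 V

7.13 V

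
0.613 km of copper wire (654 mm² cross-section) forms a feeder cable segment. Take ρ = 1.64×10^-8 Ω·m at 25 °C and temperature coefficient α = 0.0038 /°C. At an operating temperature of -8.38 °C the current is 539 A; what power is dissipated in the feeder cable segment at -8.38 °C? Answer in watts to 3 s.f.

3900 W

A = 654 mm² = 6.540e-04 m²
R₍25₎ = ρL/A = (1.64×10^-8)(613)/(6.540e-04) = 0.01537 Ω
R₍-8.38₎ = R₍25₎(1 + αΔT) = 0.01537 × (1 + 0.0038×-33.4) = 0.01342 Ω
P = I²R = (539)² × 0.01342 = 3900 W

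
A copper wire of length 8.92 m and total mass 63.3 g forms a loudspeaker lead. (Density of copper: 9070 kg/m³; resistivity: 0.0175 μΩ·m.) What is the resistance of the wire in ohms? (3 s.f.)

0.200 Ω

ρ = 0.0175 μΩ·m = 1.75×10^-8 Ω·m
A = m/(density·L) = 0.0633/(9070×8.92) = 7.8240e-07 m²
R = ρL/A = (1.75×10^-8)(8.92)/(7.8240e-07) = 0.200 Ω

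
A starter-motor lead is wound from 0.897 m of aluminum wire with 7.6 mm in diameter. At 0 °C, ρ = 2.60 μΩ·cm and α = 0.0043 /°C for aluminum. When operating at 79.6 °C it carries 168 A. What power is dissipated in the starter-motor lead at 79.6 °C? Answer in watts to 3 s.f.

19.5 W

ρ = 2.60 μΩ·cm = 2.60×10^-8 Ω·m
A = π(d/2)² = π(3.8000e-03 m)² = 4.536e-05 m²
R₍0₎ = ρL/A = (2.60×10^-8)(0.897)/(4.536e-05) = 5.141×10^-4 Ω
R₍79.6₎ = R₍0₎(1 + αΔT) = 5.141×10^-4 × (1 + 0.0043×79.6) = 6.901×10^-4 Ω
P = I²R = (168)² × 6.901×10^-4 = 19.5 W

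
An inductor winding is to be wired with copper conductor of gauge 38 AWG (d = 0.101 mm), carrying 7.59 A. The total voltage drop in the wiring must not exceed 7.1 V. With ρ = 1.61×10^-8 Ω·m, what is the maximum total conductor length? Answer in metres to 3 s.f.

A = π(0.101/2 mm)² = π(5.0500e-05 m)² = 8.012e-09 m²
L_max = V_max·A/(1·ρI) = (7.1)(8.012e-09)/(1.61×10^-8×7.59) = 0.466 m

0.466 m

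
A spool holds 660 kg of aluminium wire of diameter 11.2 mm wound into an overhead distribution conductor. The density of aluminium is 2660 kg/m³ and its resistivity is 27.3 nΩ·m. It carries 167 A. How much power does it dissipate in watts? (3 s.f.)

19500 W

ρ = 27.3 nΩ·m = 2.73×10^-8 Ω·m
A = π(d/2)² = π(5.6000e-03 m)² = 9.8520e-05 m²
L = m/(density·A) = 660/(2660×9.8520e-05) = 2518 m
R = ρL/A = (2.73×10^-8)(2518)/(9.8520e-05) = 0.6979 Ω
P = I²R = (167)² × 0.6979 = 19500 W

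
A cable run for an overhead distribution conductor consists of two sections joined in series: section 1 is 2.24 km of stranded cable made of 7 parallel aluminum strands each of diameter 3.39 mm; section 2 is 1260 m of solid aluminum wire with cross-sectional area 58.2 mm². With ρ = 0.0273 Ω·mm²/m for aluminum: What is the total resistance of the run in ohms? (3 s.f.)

1.56 Ω

ρ = 0.0273 Ω·mm²/m = 2.73×10^-8 Ω·m
Section 1: A_strand = π(1.6950e-03)² = 9.026e-06 m²; R₁ = ρL/(N·A_s) = (2.73×10^-8)(2240)/(7×9.026e-06) = 0.9679 Ω
Section 2: A = 58.2 mm² = 5.820e-05 m²
R₂ = (2.73×10^-8)(1260)/(5.820e-05) = 0.591 Ω
R = R₁ + R₂ = 1.56 Ω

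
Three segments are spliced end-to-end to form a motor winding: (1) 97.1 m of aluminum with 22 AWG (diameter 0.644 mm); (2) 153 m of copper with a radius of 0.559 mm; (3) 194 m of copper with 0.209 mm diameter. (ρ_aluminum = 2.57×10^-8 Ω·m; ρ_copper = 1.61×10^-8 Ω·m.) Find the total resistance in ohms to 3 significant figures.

101 Ω

Seg 1: A = π(0.644/2 mm)² = π(3.2200e-04 m)² = 3.257e-07 m²
R_1 = (2.57×10^-8)(97.1)/(3.257e-07) = 7.661 Ω
Seg 2: A = πr² = π(5.5900e-04 m)² = 9.817e-07 m²
R_2 = (1.61×10^-8)(153)/(9.817e-07) = 2.509 Ω
Seg 3: A = π(d/2)² = π(1.0450e-04 m)² = 3.431e-08 m²
R_3 = (1.61×10^-8)(194)/(3.431e-08) = 91.04 Ω
R_total = R_1 + R_2 + R_3 = 101 Ω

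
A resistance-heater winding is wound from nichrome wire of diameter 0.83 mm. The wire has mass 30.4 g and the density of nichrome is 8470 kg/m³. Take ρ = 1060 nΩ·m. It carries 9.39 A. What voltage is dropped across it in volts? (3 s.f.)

ρ = 1060 nΩ·m = 1.06×10^-6 Ω·m
A = π(d/2)² = π(4.1500e-04 m)² = 5.4106e-07 m²
L = m/(density·A) = 0.0304/(8470×5.4106e-07) = 6.634 m
R = ρL/A = (1.06×10^-6)(6.634)/(5.4106e-07) = 13 Ω
V = IR = 9.39 × 13 = 122 V

122 V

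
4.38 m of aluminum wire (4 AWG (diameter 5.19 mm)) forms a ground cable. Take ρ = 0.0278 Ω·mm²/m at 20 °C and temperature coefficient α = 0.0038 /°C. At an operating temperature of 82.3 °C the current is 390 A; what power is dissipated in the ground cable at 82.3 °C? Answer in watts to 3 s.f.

ρ = 0.0278 Ω·mm²/m = 2.78×10^-8 Ω·m
A = π(5.19/2 mm)² = π(2.5950e-03 m)² = 2.116e-05 m²
R₍20₎ = ρL/A = (2.78×10^-8)(4.38)/(2.116e-05) = 0.005756 Ω
R₍82.3₎ = R₍20₎(1 + αΔT) = 0.005756 × (1 + 0.0038×62.3) = 0.007118 Ω
P = I²R = (390)² × 0.007118 = 1080 W

1080 W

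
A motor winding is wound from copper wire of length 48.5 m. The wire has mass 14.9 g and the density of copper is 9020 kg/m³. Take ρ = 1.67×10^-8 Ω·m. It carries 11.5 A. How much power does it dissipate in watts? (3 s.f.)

3140 W

A = m/(density·L) = 0.0149/(9020×48.5) = 3.4059e-08 m²
R = ρL/A = (1.67×10^-8)(48.5)/(3.4059e-08) = 23.78 Ω
P = I²R = (11.5)² × 23.78 = 3140 W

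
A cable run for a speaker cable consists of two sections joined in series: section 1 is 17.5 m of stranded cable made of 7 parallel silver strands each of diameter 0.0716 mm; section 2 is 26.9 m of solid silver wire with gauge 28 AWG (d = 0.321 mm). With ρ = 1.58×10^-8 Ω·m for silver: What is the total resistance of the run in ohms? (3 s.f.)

Section 1: A_strand = π(3.5800e-05)² = 4.026e-09 m²; R₁ = ρL/(N·A_s) = (1.58×10^-8)(17.5)/(7×4.026e-09) = 9.81 Ω
Section 2: A = π(0.321/2 mm)² = π(1.6050e-04 m)² = 8.093e-08 m²
R₂ = (1.58×10^-8)(26.9)/(8.093e-08) = 5.252 Ω
R = R₁ + R₂ = 15.1 Ω

15.1 Ω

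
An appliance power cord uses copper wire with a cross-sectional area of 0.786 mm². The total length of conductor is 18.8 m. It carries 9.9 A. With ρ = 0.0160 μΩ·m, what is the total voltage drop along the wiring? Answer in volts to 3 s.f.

ρ = 0.0160 μΩ·m = 1.60×10^-8 Ω·m
A = 0.786 mm² = 7.860e-07 m²
R = ρL/A = (1.60×10^-8)(18.8)/(7.860e-07) = 0.3827 Ω
V = IR = 9.9 × 0.3827 = 3.79 V

3.79 V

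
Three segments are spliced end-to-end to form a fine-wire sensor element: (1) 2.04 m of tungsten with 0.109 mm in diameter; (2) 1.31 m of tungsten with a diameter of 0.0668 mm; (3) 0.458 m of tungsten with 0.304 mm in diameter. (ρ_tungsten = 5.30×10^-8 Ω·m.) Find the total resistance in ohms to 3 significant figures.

Seg 1: A = π(d/2)² = π(5.4500e-05 m)² = 9.331e-09 m²
R_1 = (5.30×10^-8)(2.04)/(9.331e-09) = 11.59 Ω
Seg 2: A = π(d/2)² = π(3.3400e-05 m)² = 3.505e-09 m²
R_2 = (5.30×10^-8)(1.31)/(3.505e-09) = 19.81 Ω
Seg 3: A = π(d/2)² = π(1.5200e-04 m)² = 7.258e-08 m²
R_3 = (5.30×10^-8)(0.458)/(7.258e-08) = 0.3344 Ω
R_total = R_1 + R_2 + R_3 = 31.7 Ω

31.7 Ω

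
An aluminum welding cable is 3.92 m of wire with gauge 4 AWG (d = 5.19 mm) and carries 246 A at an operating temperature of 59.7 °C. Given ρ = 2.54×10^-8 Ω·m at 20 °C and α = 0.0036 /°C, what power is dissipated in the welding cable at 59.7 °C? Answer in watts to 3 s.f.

326 W

A = π(5.19/2 mm)² = π(2.5950e-03 m)² = 2.116e-05 m²
R₍20₎ = ρL/A = (2.54×10^-8)(3.92)/(2.116e-05) = 0.004706 Ω
R₍59.7₎ = R₍20₎(1 + αΔT) = 0.004706 × (1 + 0.0036×39.7) = 0.005379 Ω
P = I²R = (246)² × 0.005379 = 326 W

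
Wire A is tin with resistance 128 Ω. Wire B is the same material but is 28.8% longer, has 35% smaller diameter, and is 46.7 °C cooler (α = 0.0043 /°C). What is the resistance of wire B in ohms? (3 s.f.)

R ∝ ρL/d² with ρ ∝ (1+αΔT), so R_B/R_A = (1 + 28.8/100) × (1 − 35/100)⁻² × (1 − 0.0043×46.7)
= 1.288 × 2.367 × 0.7992 = 2.436
R_B = 2.436 × 128 = 312 Ω

312 Ω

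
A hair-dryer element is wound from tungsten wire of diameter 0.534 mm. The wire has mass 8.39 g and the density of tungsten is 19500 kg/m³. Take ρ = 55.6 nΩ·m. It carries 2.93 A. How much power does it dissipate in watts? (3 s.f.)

4.09 W

ρ = 55.6 nΩ·m = 5.56×10^-8 Ω·m
A = π(d/2)² = π(2.6700e-04 m)² = 2.2396e-07 m²
L = m/(density·A) = 0.00839/(19500×2.2396e-07) = 1.921 m
R = ρL/A = (5.56×10^-8)(1.921)/(2.2396e-07) = 0.4769 Ω
P = I²R = (2.93)² × 0.4769 = 4.09 W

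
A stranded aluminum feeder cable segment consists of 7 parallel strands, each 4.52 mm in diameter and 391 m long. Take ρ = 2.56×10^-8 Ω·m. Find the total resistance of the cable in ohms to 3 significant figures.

A_strand = π(2.2600e-03 m)² = 1.605e-05 m²
R_strand = ρL/A = (2.56×10^-8)(391)/(1.605e-05) = 0.6238 Ω
R_total = R_strand/N = 0.6238/7 = 0.0891 Ω

0.0891 Ω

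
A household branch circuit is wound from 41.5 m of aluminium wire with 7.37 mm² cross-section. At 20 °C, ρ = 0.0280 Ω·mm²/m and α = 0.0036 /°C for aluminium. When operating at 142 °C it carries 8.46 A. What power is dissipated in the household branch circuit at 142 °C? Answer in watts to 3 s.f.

ρ = 0.0280 Ω·mm²/m = 2.80×10^-8 Ω·m
A = 7.37 mm² = 7.370e-06 m²
R₍20₎ = ρL/A = (2.80×10^-8)(41.5)/(7.370e-06) = 0.1577 Ω
R₍142₎ = R₍20₎(1 + αΔT) = 0.1577 × (1 + 0.0036×122) = 0.2269 Ω
P = I²R = (8.46)² × 0.2269 = 16.2 W

16.2 W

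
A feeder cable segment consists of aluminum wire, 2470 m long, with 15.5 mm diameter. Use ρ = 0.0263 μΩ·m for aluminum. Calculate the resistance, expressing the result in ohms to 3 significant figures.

ρ = 0.0263 μΩ·m = 2.63×10^-8 Ω·m
A = π(d/2)² = π(7.7500e-03 m)² = 1.887e-04 m²
R = ρL/A = (2.63×10^-8)(2470 m)/(1.887e-04 m²) = 0.344 Ω

0.344 Ω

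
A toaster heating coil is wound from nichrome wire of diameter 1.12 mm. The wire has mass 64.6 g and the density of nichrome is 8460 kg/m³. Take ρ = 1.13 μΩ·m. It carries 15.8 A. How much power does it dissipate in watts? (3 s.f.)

2220 W

ρ = 1.13 μΩ·m = 1.13×10^-6 Ω·m
A = π(d/2)² = π(5.6000e-04 m)² = 9.8520e-07 m²
L = m/(density·A) = 0.0646/(8460×9.8520e-07) = 7.751 m
R = ρL/A = (1.13×10^-6)(7.751)/(9.8520e-07) = 8.89 Ω
P = I²R = (15.8)² × 8.89 = 2220 W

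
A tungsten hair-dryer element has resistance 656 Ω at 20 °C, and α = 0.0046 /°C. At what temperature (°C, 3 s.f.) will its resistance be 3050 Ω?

R = R₀(1 + α(T − T₀)) ⇒ T = T₀ + (R/R₀ − 1)/α
T = 20 + (3050/656 − 1)/0.0046 = 20 + (3.649)/0.0046 = 813 °C

813 °C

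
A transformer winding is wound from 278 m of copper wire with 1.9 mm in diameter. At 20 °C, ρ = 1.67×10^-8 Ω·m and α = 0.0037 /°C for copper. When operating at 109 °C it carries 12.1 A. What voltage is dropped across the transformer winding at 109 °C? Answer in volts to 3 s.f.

A = π(d/2)² = π(9.5000e-04 m)² = 2.835e-06 m²
R₍20₎ = ρL/A = (1.67×10^-8)(278)/(2.835e-06) = 1.637 Ω
R₍109₎ = R₍20₎(1 + αΔT) = 1.637 × (1 + 0.0037×89) = 2.177 Ω
V = IR = 12.1 × 2.177 = 26.3 V

26.3 V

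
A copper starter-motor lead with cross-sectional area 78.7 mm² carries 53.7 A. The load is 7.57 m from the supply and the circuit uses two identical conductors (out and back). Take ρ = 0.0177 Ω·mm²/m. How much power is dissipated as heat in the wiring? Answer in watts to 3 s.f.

ρ = 0.0177 Ω·mm²/m = 1.77×10^-8 Ω·m
A = 78.7 mm² = 7.870e-05 m²
Total conductor length (both ways) L = 2 × 7.57 = 15.14 m
R = ρL/A = (1.77×10^-8)(15.14)/(7.870e-05) = 0.003405 Ω
P = I²R = (53.7)² × 0.003405 = 9.82 W

9.82 W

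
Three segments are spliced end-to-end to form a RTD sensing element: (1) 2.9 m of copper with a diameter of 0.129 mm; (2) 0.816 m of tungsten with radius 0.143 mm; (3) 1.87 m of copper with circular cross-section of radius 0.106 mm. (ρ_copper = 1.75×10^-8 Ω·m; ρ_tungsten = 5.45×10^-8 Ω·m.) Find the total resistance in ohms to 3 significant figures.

5.50 Ω

Seg 1: A = π(d/2)² = π(6.4500e-05 m)² = 1.307e-08 m²
R_1 = (1.75×10^-8)(2.9)/(1.307e-08) = 3.883 Ω
Seg 2: A = πr² = π(1.4300e-04 m)² = 6.424e-08 m²
R_2 = (5.45×10^-8)(0.816)/(6.424e-08) = 0.6923 Ω
Seg 3: A = πr² = π(1.0600e-04 m)² = 3.530e-08 m²
R_3 = (1.75×10^-8)(1.87)/(3.530e-08) = 0.9271 Ω
R_total = R_1 + R_2 + R_3 = 5.50 Ω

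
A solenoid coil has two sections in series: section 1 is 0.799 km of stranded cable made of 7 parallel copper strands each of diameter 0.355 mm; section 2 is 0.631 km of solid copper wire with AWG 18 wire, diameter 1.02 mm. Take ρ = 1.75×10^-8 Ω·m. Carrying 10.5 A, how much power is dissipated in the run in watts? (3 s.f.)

3710 W

Section 1: A_strand = π(1.7750e-04)² = 9.898e-08 m²; R₁ = ρL/(N·A_s) = (1.75×10^-8)(799)/(7×9.898e-08) = 20.18 Ω
Section 2: A = π(1.02/2 mm)² = π(5.1000e-04 m)² = 8.171e-07 m²
R₂ = (1.75×10^-8)(631)/(8.171e-07) = 13.51 Ω
R = R₁ + R₂ = 33.69 Ω
P = I²R = (10.5)² × 33.69 = 3710 W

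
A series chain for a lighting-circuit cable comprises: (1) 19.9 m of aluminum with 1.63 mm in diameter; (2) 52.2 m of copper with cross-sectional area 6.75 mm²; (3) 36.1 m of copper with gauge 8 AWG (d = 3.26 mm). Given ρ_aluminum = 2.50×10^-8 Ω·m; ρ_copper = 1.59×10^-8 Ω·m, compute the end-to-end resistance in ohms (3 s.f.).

Seg 1: A = π(d/2)² = π(8.1500e-04 m)² = 2.087e-06 m²
R_1 = (2.50×10^-8)(19.9)/(2.087e-06) = 0.2384 Ω
Seg 2: A = 6.75 mm² = 6.750e-06 m²
R_2 = (1.59×10^-8)(52.2)/(6.750e-06) = 0.123 Ω
Seg 3: A = π(3.26/2 mm)² = π(1.6300e-03 m)² = 8.347e-06 m²
R_3 = (1.59×10^-8)(36.1)/(8.347e-06) = 0.06877 Ω
R_total = R_1 + R_2 + R_3 = 0.430 Ω

0.430 Ω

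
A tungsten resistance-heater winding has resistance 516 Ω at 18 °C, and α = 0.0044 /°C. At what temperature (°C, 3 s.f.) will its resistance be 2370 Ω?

835 °C

R = R₀(1 + α(T − T₀)) ⇒ T = T₀ + (R/R₀ − 1)/α
T = 18 + (2370/516 − 1)/0.0044 = 18 + (3.593)/0.0044 = 835 °C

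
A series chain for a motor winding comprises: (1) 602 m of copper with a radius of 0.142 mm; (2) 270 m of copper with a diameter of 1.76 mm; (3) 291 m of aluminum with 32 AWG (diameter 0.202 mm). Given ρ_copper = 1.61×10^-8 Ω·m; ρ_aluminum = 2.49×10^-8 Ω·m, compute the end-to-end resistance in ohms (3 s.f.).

Seg 1: A = πr² = π(1.4200e-04 m)² = 6.335e-08 m²
R_1 = (1.61×10^-8)(602)/(6.335e-08) = 153 Ω
Seg 2: A = π(d/2)² = π(8.8000e-04 m)² = 2.433e-06 m²
R_2 = (1.61×10^-8)(270)/(2.433e-06) = 1.787 Ω
Seg 3: A = π(0.202/2 mm)² = π(1.0100e-04 m)² = 3.205e-08 m²
R_3 = (2.49×10^-8)(291)/(3.205e-08) = 226.1 Ω
R_total = R_1 + R_2 + R_3 = 381 Ω

381 Ω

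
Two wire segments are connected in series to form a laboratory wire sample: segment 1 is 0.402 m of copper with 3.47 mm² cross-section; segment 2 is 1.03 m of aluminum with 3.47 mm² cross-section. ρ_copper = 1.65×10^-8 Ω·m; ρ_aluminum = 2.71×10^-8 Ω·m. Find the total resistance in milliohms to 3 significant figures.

9.96 mΩ

Segment 1: A = 3.47 mm² = 3.470e-06 m²
R₁ = ρL/A = (1.65×10^-8)(0.402)/(3.470e-06) = 0.001912 Ω
R₂ = (2.71×10^-8)(1.03)/(3.470e-06) = 0.008044 Ω
R = R₁ + R₂ = 9.96 mΩ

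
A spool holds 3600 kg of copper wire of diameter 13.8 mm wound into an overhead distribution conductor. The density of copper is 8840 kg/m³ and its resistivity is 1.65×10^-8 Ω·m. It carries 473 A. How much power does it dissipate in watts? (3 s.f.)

67200 W

A = π(d/2)² = π(6.9000e-03 m)² = 1.4957e-04 m²
L = m/(density·A) = 3600/(8840×1.4957e-04) = 2723 m
R = ρL/A = (1.65×10^-8)(2723)/(1.4957e-04) = 0.3004 Ω
P = I²R = (473)² × 0.3004 = 67200 W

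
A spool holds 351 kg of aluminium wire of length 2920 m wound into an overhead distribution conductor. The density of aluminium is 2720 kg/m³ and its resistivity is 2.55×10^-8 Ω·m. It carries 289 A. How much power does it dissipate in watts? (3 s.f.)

1.41×10^5 W

A = m/(density·L) = 351/(2720×2920) = 4.4193e-05 m²
R = ρL/A = (2.55×10^-8)(2920)/(4.4193e-05) = 1.685 Ω
P = I²R = (289)² × 1.685 = 1.41×10^5 W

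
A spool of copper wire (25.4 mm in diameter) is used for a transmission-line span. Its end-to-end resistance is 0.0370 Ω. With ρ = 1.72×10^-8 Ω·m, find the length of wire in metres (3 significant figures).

1090 m

A = π(d/2)² = π(1.2700e-02 m)² = 5.067e-04 m²
L = RA/ρ = (0.037)(5.067e-04)/(1.72×10^-8) = 1090 m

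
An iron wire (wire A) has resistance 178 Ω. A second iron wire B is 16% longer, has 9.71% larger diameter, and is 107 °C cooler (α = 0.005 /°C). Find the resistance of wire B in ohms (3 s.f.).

R ∝ ρL/d² with ρ ∝ (1+αΔT), so R_B/R_A = (1 + 16/100) × (1 + 9.71/100)⁻² × (1 − 0.005×107)
= 1.16 × 0.8308 × 0.465 = 0.4481
R_B = 0.4481 × 178 = 79.8 Ω

79.8 Ω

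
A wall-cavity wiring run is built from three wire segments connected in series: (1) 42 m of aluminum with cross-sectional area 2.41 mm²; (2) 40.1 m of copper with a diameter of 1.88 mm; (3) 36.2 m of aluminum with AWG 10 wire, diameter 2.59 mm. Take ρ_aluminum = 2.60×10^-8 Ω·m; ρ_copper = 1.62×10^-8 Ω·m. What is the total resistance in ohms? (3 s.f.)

Seg 1: A = 2.41 mm² = 2.410e-06 m²
R_1 = (2.60×10^-8)(42)/(2.410e-06) = 0.4531 Ω
Seg 2: A = π(d/2)² = π(9.4000e-04 m)² = 2.776e-06 m²
R_2 = (1.62×10^-8)(40.1)/(2.776e-06) = 0.234 Ω
Seg 3: A = π(2.59/2 mm)² = π(1.2950e-03 m)² = 5.269e-06 m²
R_3 = (2.60×10^-8)(36.2)/(5.269e-06) = 0.1786 Ω
R_total = R_1 + R_2 + R_3 = 0.866 Ω

0.866 Ω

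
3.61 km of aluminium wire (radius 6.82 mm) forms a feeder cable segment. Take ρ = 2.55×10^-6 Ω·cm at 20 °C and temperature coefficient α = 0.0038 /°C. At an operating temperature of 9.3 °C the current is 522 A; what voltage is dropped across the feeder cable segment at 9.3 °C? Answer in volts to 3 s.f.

ρ = 2.55×10^-6 Ω·cm = 2.55×10^-8 Ω·m
A = πr² = π(6.8200e-03 m)² = 1.461e-04 m²
R₍20₎ = ρL/A = (2.55×10^-8)(3610)/(1.461e-04) = 0.63 Ω
R₍9.3₎ = R₍20₎(1 + αΔT) = 0.63 × (1 + 0.0038×-10.7) = 0.6044 Ω
V = IR = 522 × 0.6044 = 315 V

315 V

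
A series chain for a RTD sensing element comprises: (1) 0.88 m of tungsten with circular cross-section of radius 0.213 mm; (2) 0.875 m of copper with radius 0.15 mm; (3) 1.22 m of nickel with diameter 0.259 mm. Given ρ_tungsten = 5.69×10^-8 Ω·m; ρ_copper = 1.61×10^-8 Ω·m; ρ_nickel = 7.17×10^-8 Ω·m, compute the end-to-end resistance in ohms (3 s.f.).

Seg 1: A = πr² = π(2.1300e-04 m)² = 1.425e-07 m²
R_1 = (5.69×10^-8)(0.88)/(1.425e-07) = 0.3513 Ω
Seg 2: A = πr² = π(1.5000e-04 m)² = 7.069e-08 m²
R_2 = (1.61×10^-8)(0.875)/(7.069e-08) = 0.1993 Ω
Seg 3: A = π(d/2)² = π(1.2950e-04 m)² = 5.269e-08 m²
R_3 = (7.17×10^-8)(1.22)/(5.269e-08) = 1.66 Ω
R_total = R_1 + R_2 + R_3 = 2.21 Ω

2.21 Ω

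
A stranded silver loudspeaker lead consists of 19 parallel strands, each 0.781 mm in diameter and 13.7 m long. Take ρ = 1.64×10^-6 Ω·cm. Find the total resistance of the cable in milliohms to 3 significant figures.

24.7 mΩ

ρ = 1.64×10^-6 Ω·cm = 1.64×10^-8 Ω·m
A_strand = π(3.9050e-04 m)² = 4.791e-07 m²
R_strand = ρL/A = (1.64×10^-8)(13.7)/(4.791e-07) = 0.469 Ω
R_total = R_strand/N = 0.469/19 = 24.7 mΩ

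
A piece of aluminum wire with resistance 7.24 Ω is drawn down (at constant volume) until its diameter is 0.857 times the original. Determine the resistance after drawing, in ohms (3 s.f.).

Volume constant ⇒ L' = L/r² with r = 0.857. R' = ρL'/A' = ρ(L/r²)/(πr²d₀²/4) = R/r⁴.
R' = 1.854 × 7.24 = 13.4 Ω

13.4 Ω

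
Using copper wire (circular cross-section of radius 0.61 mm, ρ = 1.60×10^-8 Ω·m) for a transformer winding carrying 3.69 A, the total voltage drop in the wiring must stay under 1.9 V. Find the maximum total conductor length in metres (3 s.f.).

A = πr² = π(6.1000e-04 m)² = 1.169e-06 m²
L_max = V_max·A/(1·ρI) = (1.9)(1.169e-06)/(1.60×10^-8×3.69) = 37.6 m

37.6 m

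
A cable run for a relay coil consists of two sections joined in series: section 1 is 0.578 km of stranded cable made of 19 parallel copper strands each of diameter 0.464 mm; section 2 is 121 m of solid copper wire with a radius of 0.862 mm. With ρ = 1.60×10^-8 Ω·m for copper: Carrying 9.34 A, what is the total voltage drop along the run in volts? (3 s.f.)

Section 1: A_strand = π(2.3200e-04)² = 1.691e-07 m²; R₁ = ρL/(N·A_s) = (1.60×10^-8)(578)/(19×1.691e-07) = 2.879 Ω
Section 2: A = πr² = π(8.6200e-04 m)² = 2.334e-06 m²
R₂ = (1.60×10^-8)(121)/(2.334e-06) = 0.8294 Ω
R = R₁ + R₂ = 3.708 Ω
V = IR = 9.34 × 3.708 = 34.6 V

34.6 V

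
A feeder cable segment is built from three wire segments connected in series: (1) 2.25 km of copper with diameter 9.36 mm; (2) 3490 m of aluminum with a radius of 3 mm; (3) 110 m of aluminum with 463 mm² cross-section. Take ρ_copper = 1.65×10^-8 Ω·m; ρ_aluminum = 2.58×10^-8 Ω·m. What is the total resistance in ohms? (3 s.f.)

3.73 Ω

Seg 1: A = π(d/2)² = π(4.6800e-03 m)² = 6.881e-05 m²
R_1 = (1.65×10^-8)(2250)/(6.881e-05) = 0.5395 Ω
Seg 2: A = πr² = π(3.0000e-03 m)² = 2.827e-05 m²
R_2 = (2.58×10^-8)(3490)/(2.827e-05) = 3.185 Ω
Seg 3: A = 463 mm² = 4.630e-04 m²
R_3 = (2.58×10^-8)(110)/(4.630e-04) = 0.00613 Ω
R_total = R_1 + R_2 + R_3 = 3.73 Ω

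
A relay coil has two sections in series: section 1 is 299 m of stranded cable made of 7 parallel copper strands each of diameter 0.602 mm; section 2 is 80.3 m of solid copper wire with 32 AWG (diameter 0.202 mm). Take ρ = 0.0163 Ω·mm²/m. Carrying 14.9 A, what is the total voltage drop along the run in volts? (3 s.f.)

645 V

ρ = 0.0163 Ω·mm²/m = 1.63×10^-8 Ω·m
Section 1: A_strand = π(3.0100e-04)² = 2.846e-07 m²; R₁ = ρL/(N·A_s) = (1.63×10^-8)(299)/(7×2.846e-07) = 2.446 Ω
Section 2: A = π(0.202/2 mm)² = π(1.0100e-04 m)² = 3.205e-08 m²
R₂ = (1.63×10^-8)(80.3)/(3.205e-08) = 40.84 Ω
R = R₁ + R₂ = 43.29 Ω
V = IR = 14.9 × 43.29 = 645 V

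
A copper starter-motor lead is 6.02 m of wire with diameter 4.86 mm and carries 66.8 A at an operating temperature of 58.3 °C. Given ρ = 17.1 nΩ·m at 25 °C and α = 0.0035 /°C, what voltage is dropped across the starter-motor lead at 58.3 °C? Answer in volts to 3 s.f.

0.414 V

ρ = 17.1 nΩ·m = 1.71×10^-8 Ω·m
A = π(d/2)² = π(2.4300e-03 m)² = 1.855e-05 m²
R₍25₎ = ρL/A = (1.71×10^-8)(6.02)/(1.855e-05) = 0.005549 Ω
R₍58.3₎ = R₍25₎(1 + αΔT) = 0.005549 × (1 + 0.0035×33.3) = 0.006196 Ω
V = IR = 66.8 × 0.006196 = 0.414 V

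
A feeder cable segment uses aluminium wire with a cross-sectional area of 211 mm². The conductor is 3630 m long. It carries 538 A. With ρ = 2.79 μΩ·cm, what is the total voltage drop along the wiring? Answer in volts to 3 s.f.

ρ = 2.79 μΩ·cm = 2.79×10^-8 Ω·m
A = 211 mm² = 2.110e-04 m²
R = ρL/A = (2.79×10^-8)(3630)/(2.110e-04) = 0.48 Ω
V = IR = 538 × 0.48 = 258 V

258 V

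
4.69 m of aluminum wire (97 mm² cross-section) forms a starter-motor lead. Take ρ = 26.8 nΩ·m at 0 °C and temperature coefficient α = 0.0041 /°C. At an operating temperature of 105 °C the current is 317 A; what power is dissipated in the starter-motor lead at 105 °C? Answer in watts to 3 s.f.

186 W

ρ = 26.8 nΩ·m = 2.68×10^-8 Ω·m
A = 97 mm² = 9.700e-05 m²
R₍0₎ = ρL/A = (2.68×10^-8)(4.69)/(9.700e-05) = 0.001296 Ω
R₍105₎ = R₍0₎(1 + αΔT) = 0.001296 × (1 + 0.0041×105) = 0.001854 Ω
P = I²R = (317)² × 0.001854 = 186 W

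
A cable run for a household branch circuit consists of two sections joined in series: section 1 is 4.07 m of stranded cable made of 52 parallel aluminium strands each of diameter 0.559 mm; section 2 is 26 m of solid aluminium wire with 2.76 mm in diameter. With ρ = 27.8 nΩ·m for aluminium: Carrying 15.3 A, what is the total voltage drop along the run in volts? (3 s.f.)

ρ = 27.8 nΩ·m = 2.78×10^-8 Ω·m
Section 1: A_strand = π(2.7950e-04)² = 2.454e-07 m²; R₁ = ρL/(N·A_s) = (2.78×10^-8)(4.07)/(52×2.454e-07) = 0.008866 Ω
Section 2: A = π(d/2)² = π(1.3800e-03 m)² = 5.983e-06 m²
R₂ = (2.78×10^-8)(26)/(5.983e-06) = 0.1208 Ω
R = R₁ + R₂ = 0.1297 Ω
V = IR = 15.3 × 0.1297 = 1.98 V

1.98 V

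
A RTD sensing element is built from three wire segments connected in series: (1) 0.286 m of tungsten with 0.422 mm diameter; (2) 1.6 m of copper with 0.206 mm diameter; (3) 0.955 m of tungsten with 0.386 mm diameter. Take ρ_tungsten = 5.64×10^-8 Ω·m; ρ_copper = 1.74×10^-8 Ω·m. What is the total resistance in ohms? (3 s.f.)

1.41 Ω

Seg 1: A = π(d/2)² = π(2.1100e-04 m)² = 1.399e-07 m²
R_1 = (5.64×10^-8)(0.286)/(1.399e-07) = 0.1153 Ω
Seg 2: A = π(d/2)² = π(1.0300e-04 m)² = 3.333e-08 m²
R_2 = (1.74×10^-8)(1.6)/(3.333e-08) = 0.8353 Ω
Seg 3: A = π(d/2)² = π(1.9300e-04 m)² = 1.170e-07 m²
R_3 = (5.64×10^-8)(0.955)/(1.170e-07) = 0.4603 Ω
R_total = R_1 + R_2 + R_3 = 1.41 Ω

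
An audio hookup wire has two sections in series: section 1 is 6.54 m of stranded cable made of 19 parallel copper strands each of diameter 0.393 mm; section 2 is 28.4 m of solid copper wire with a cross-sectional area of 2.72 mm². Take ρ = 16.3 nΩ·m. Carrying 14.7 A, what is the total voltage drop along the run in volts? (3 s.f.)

3.18 V

ρ = 16.3 nΩ·m = 1.63×10^-8 Ω·m
Section 1: A_strand = π(1.9650e-04)² = 1.213e-07 m²; R₁ = ρL/(N·A_s) = (1.63×10^-8)(6.54)/(19×1.213e-07) = 0.04625 Ω
Section 2: A = 2.72 mm² = 2.720e-06 m²
R₂ = (1.63×10^-8)(28.4)/(2.720e-06) = 0.1702 Ω
R = R₁ + R₂ = 0.2164 Ω
V = IR = 14.7 × 0.2164 = 3.18 V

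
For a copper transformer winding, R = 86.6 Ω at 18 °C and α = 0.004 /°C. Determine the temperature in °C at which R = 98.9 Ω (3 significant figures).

53.5 °C

R = R₀(1 + α(T − T₀)) ⇒ T = T₀ + (R/R₀ − 1)/α
T = 18 + (98.9/86.6 − 1)/0.004 = 18 + (0.142)/0.004 = 53.5 °C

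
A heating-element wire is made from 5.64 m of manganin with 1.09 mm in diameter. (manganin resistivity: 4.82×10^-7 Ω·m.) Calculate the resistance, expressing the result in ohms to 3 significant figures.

A = π(d/2)² = π(5.4500e-04 m)² = 9.331e-07 m²
R = ρL/A = (4.82×10^-7)(5.64 m)/(9.331e-07 m²) = 2.91 Ω

2.91 Ω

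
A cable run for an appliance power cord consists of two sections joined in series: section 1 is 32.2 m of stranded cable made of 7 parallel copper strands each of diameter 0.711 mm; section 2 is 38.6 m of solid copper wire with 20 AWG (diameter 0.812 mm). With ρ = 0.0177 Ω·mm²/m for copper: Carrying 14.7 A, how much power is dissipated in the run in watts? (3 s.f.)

329 W

ρ = 0.0177 Ω·mm²/m = 1.77×10^-8 Ω·m
Section 1: A_strand = π(3.5550e-04)² = 3.970e-07 m²; R₁ = ρL/(N·A_s) = (1.77×10^-8)(32.2)/(7×3.970e-07) = 0.2051 Ω
Section 2: A = π(0.812/2 mm)² = π(4.0600e-04 m)² = 5.178e-07 m²
R₂ = (1.77×10^-8)(38.6)/(5.178e-07) = 1.319 Ω
R = R₁ + R₂ = 1.524 Ω
P = I²R = (14.7)² × 1.524 = 329 W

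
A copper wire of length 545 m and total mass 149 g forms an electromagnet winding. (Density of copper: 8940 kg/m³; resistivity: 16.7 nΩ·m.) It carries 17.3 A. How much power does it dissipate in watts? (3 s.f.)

ρ = 16.7 nΩ·m = 1.67×10^-8 Ω·m
A = m/(density·L) = 0.149/(8940×545) = 3.0581e-08 m²
R = ρL/A = (1.67×10^-8)(545)/(3.0581e-08) = 297.6 Ω
P = I²R = (17.3)² × 297.6 = 89100 W

89100 W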